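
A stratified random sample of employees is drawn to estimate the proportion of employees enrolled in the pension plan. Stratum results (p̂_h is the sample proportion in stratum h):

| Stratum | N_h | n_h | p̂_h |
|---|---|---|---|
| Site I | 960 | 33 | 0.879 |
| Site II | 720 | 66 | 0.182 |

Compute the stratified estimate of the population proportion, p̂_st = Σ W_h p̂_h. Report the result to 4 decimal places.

N = 1680; stratum weights W_h = N_h/N.
p̂_st = Σ W_h p̂_h = (960·0.879 + 720·0.182)/1680 = 0.58029

p̂_st ≈ 0.5803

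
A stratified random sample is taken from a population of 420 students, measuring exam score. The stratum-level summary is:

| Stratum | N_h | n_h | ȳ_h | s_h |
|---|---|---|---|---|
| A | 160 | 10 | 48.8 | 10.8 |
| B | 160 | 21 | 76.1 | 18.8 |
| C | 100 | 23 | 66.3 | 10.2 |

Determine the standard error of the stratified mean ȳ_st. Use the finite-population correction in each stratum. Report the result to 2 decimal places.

SE(ȳ_st) ≈ 1.98

V̂(ȳ_st) = Σ W_h² (1 − n_h/N_h) s_h²/n_h, with W_h = N_h/N and N = 420:
  stratum A: (160/420)²·(1 − 10/160)·10.8²/10 = 1.58694
  stratum B: (160/420)²·(1 − 21/160)·18.8²/21 = 2.12194
  stratum C: (100/420)²·(1 − 23/100)·10.2²/23 = 0.197453
V̂(ȳ_st) = 3.90633
SE(ȳ_st) = √3.90633 = 1.97644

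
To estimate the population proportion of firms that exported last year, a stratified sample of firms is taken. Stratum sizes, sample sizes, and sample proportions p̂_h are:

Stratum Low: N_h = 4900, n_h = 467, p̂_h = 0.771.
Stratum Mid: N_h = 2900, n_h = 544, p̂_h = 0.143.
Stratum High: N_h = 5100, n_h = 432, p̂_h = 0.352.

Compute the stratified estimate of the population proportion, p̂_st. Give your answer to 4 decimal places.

p̂_st ≈ 0.4642

N = 12900; stratum weights W_h = N_h/N.
p̂_st = Σ W_h p̂_h = (4900·0.771 + 2900·0.143 + 5100·0.352)/12900 = 0.46417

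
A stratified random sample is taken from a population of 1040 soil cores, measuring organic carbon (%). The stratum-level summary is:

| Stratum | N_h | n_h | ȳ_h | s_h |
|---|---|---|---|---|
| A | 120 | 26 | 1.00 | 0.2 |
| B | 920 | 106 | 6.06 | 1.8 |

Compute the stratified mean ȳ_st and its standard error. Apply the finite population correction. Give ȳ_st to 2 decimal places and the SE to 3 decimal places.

ȳ_st = Σ W_h ȳ_h = (120·1.00 + 920·6.06)/1040 = 5.47615
V̂(ȳ_st) = Σ W_h² (1 − n_h/N_h) s_h²/n_h, with W_h = N_h/N and N = 1040:
  stratum A: (120/1040)²·(1 − 26/120)·0.2²/26 = 1.60446e-05
  stratum B: (920/1040)²·(1 − 106/920)·1.8²/106 = 0.0211634
V̂(ȳ_st) = 0.0211794
SE(ȳ_st) = √0.0211794 = 0.145531

ȳ_st ≈ 5.48, SE ≈ 0.146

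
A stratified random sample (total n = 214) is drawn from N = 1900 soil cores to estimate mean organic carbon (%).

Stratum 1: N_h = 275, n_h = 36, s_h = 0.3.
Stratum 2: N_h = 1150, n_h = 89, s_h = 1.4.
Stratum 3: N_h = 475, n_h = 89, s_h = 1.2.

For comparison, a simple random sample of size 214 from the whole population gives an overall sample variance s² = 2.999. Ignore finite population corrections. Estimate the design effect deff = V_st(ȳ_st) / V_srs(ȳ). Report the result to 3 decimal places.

V̂(ȳ_st) = Σ W_h² s_h²/n_h, with W_h = N_h/N and N = 1900:
  stratum 1: (275/1900)²·0.3²/36 = 5.23719e-05
  stratum 2: (1150/1900)²·1.4²/89 = 0.00806779
  stratum 3: (475/1900)²·1.2²/89 = 0.00101124
V_st = 0.0091314
V_srs = s²/n = 2.999/214 = 0.014014
deff = V_st / V_srs = 0.0091314/0.014014 = 0.6516

deff ≈ 0.652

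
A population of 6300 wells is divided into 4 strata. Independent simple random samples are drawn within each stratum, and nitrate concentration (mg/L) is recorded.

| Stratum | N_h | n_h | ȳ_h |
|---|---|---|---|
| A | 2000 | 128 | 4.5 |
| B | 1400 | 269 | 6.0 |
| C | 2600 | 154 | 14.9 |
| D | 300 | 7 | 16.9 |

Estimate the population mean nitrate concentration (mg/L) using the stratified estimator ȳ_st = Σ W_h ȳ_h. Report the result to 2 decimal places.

N = Σ N_h = 6300. Stratum weights W_h = N_h/N.
ȳ_st = (2000·4.5 + 1400·6.0 + 2600·14.9 + 300·16.9) / 6300 = 9.7159

ȳ_st ≈ 9.72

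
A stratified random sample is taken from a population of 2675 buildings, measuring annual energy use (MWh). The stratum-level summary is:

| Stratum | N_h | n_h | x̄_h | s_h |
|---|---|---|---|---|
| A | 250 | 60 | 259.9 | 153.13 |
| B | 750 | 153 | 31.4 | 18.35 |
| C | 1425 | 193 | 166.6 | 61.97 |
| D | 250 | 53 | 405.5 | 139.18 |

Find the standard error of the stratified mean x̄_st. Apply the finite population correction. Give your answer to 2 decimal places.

SE(x̄_st) ≈ 3.18

V̂(x̄_st) = Σ W_h² (1 − n_h/N_h) s_h²/n_h, with W_h = N_h/N and N = 2675:
  stratum A: (250/2675)²·(1 − 60/250)·153.13²/60 = 2.59427
  stratum B: (750/2675)²·(1 − 153/750)·18.35²/153 = 0.137711
  stratum C: (1425/2675)²·(1 − 193/1425)·61.97²/193 = 4.88184
  stratum D: (250/2675)²·(1 − 53/250)·139.18²/53 = 2.51557
V̂(x̄_st) = 10.1294
SE(x̄_st) = √10.1294 = 3.18267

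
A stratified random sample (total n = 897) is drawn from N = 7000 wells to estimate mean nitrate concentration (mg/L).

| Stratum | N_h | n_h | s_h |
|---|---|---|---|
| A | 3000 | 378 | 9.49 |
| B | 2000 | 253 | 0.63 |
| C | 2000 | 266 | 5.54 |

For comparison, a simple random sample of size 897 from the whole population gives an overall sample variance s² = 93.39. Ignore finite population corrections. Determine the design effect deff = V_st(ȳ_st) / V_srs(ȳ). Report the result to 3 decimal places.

V̂(ȳ_st) = Σ W_h² s_h²/n_h, with W_h = N_h/N and N = 7000:
  stratum A: (3000/7000)²·9.49²/378 = 0.043761
  stratum B: (2000/7000)²·0.63²/253 = 0.000128063
  stratum C: (2000/7000)²·5.54²/266 = 0.00941894
V_st = 0.053308
V_srs = s²/n = 93.39/897 = 0.104114
deff = V_st / V_srs = 0.053308/0.104114 = 0.5120

deff ≈ 0.512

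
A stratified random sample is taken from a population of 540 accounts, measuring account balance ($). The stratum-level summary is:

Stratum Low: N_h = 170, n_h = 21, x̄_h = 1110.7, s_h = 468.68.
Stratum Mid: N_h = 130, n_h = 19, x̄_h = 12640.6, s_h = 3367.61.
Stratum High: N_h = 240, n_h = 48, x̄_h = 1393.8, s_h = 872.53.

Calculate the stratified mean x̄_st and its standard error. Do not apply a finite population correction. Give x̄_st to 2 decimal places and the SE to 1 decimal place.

x̄_st ≈ 4012.24, SE ≈ 196.9

x̄_st = Σ W_h x̄_h = (170·1110.7 + 130·12640.6 + 240·1393.8)/540 = 4012.23889
V̂(x̄_st) = Σ W_h² s_h²/n_h, with W_h = N_h/N and N = 540:
  stratum Low: (170/540)²·468.68²/21 = 1036.68
  stratum Mid: (130/540)²·3367.61²/19 = 34593.1
  stratum High: (240/540)²·872.53²/48 = 3132.96
V̂(x̄_st) = 38762.7
SE(x̄_st) = √38762.7 = 196.882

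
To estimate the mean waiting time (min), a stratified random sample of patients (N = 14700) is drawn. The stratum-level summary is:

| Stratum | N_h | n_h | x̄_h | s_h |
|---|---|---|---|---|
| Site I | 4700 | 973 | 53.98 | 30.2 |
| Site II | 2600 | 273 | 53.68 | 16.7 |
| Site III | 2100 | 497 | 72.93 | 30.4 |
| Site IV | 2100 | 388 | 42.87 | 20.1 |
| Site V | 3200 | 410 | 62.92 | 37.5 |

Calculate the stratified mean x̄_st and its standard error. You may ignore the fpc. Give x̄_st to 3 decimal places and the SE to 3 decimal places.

x̄_st ≈ 56.993, SE ≈ 0.591

x̄_st = Σ W_h x̄_h = (4700·53.98 + 2600·53.68 + 2100·72.93 + 2100·42.87 + 3200·62.92)/14700 = 56.99306
V̂(x̄_st) = Σ W_h² s_h²/n_h, with W_h = N_h/N and N = 14700:
  stratum Site I: (4700/14700)²·30.2²/973 = 0.0958213
  stratum Site II: (2600/14700)²·16.7²/273 = 0.0319582
  stratum Site III: (2100/14700)²·30.4²/497 = 0.0379485
  stratum Site IV: (2100/14700)²·20.1²/388 = 0.0212503
  stratum Site V: (3200/14700)²·37.5²/410 = 0.162534
V̂(x̄_st) = 0.349512
SE(x̄_st) = √0.349512 = 0.591196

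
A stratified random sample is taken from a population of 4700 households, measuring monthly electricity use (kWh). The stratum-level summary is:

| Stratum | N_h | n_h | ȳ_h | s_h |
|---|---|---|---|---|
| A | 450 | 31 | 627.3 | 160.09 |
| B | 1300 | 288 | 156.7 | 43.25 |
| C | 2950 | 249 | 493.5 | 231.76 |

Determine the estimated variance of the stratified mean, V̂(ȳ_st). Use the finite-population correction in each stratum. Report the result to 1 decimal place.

V̂(ȳ_st) ≈ 85.3

V̂(ȳ_st) = Σ W_h² (1 − n_h/N_h) s_h²/n_h, with W_h = N_h/N and N = 4700:
  stratum A: (450/4700)²·(1 − 31/450)·160.09²/31 = 7.05663
  stratum B: (1300/4700)²·(1 − 288/1300)·43.25²/288 = 0.386819
  stratum C: (2950/4700)²·(1 − 249/2950)·231.76²/249 = 77.8088
V̂(ȳ_st) = 85.2522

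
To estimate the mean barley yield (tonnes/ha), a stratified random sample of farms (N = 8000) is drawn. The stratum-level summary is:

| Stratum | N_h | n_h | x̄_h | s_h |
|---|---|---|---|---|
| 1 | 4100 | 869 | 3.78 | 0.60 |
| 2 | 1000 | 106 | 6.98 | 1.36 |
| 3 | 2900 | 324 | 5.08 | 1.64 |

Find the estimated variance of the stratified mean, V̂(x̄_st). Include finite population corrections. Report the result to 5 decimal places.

V̂(x̄_st) ≈ 0.00130

V̂(x̄_st) = Σ W_h² (1 − n_h/N_h) s_h²/n_h, with W_h = N_h/N and N = 8000:
  stratum 1: (4100/8000)²·(1 − 869/4100)·0.60²/869 = 8.57479e-05
  stratum 2: (1000/8000)²·(1 − 106/1000)·1.36²/106 = 0.000243742
  stratum 3: (2900/8000)²·(1 − 324/2900)·1.64²/324 = 0.000968962
V̂(x̄_st) = 0.00129845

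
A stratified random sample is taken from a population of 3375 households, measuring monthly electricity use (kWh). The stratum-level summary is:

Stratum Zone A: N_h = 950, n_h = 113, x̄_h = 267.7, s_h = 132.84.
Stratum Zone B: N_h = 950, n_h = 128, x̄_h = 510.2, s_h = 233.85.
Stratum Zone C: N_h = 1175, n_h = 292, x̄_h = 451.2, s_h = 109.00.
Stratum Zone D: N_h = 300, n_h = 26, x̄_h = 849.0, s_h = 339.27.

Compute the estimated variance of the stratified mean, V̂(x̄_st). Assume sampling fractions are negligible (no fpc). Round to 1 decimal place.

V̂(x̄_st) = Σ W_h² s_h²/n_h, with W_h = N_h/N and N = 3375:
  stratum Zone A: (950/3375)²·132.84²/113 = 12.3731
  stratum Zone B: (950/3375)²·233.85²/128 = 33.8504
  stratum Zone C: (1175/3375)²·109.00²/292 = 4.93172
  stratum Zone D: (300/3375)²·339.27²/26 = 34.9794
V̂(x̄_st) = 86.1347

V̂(x̄_st) ≈ 86.1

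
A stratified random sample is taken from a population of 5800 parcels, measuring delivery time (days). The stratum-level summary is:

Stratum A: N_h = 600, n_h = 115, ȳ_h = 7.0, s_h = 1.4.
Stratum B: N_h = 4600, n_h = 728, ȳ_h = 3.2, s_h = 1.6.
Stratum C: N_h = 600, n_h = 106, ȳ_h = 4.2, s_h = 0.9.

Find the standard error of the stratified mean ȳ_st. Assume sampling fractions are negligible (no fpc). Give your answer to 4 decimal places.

SE(ȳ_st) ≈ 0.0498

V̂(ȳ_st) = Σ W_h² s_h²/n_h, with W_h = N_h/N and N = 5800:
  stratum A: (600/5800)²·1.4²/115 = 0.000182392
  stratum B: (4600/5800)²·1.6²/728 = 0.00221191
  stratum C: (600/5800)²·0.9²/106 = 8.1776e-05
V̂(ȳ_st) = 0.00247608
SE(ȳ_st) = √0.00247608 = 0.0497602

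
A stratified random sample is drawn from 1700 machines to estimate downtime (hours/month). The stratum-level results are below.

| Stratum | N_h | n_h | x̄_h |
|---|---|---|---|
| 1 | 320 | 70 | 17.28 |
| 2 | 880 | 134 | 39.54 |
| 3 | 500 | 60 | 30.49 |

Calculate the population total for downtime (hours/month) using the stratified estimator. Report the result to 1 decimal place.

τ̂_st = Σ N_h x̄_h = 320·17.28 + 880·39.54 + 500·30.49 = 55569.8

τ̂_st ≈ 55569.8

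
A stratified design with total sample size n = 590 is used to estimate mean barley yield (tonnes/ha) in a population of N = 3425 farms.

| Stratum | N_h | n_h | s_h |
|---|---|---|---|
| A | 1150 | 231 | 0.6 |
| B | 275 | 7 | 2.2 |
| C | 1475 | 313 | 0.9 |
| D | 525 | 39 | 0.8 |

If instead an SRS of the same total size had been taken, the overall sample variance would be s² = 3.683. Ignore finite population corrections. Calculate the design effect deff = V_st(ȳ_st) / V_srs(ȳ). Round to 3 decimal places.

deff ≈ 0.881

V̂(ȳ_st) = Σ W_h² s_h²/n_h, with W_h = N_h/N and N = 3425:
  stratum A: (1150/3425)²·0.6²/231 = 0.000175697
  stratum B: (275/3425)²·2.2²/7 = 0.0044575
  stratum C: (1475/3425)²·0.9²/313 = 0.000479958
  stratum D: (525/3425)²·0.8²/39 = 0.000385579
V_st = 0.00549874
V_srs = s²/n = 3.683/590 = 0.00624237
deff = V_st / V_srs = 0.00549874/0.00624237 = 0.8809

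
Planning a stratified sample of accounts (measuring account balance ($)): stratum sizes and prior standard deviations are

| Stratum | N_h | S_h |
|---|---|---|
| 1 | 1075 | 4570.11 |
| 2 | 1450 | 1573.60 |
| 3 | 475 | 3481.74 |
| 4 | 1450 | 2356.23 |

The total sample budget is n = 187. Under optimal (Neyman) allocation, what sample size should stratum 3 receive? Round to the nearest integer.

25

Neyman allocation: n_h = n · N_h S_h / Σ N_i S_i, with n = 187.
  stratum 1: N_h·S_h = 1075·4570.11 = 4912868.25
  stratum 2: N_h·S_h = 1450·1573.60 = 2281720.00
  stratum 3: N_h·S_h = 475·3481.74 = 1653826.50
  stratum 4: N_h·S_h = 1450·2356.23 = 3416533.50
Σ N_h S_h = 12264948.25
n for stratum 3 = 187·1653826.50/12264948.25 = 25.215 → 25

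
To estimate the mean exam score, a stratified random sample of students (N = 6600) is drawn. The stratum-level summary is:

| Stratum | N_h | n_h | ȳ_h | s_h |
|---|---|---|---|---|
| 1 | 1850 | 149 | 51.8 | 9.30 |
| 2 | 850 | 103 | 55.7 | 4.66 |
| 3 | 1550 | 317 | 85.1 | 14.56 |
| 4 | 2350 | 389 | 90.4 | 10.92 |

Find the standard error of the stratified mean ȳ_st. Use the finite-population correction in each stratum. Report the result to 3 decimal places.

V̂(ȳ_st) = Σ W_h² (1 − n_h/N_h) s_h²/n_h, with W_h = N_h/N and N = 6600:
  stratum 1: (1850/6600)²·(1 − 149/1850)·9.30²/149 = 0.0419341
  stratum 2: (850/6600)²·(1 − 103/850)·4.66²/103 = 0.00307317
  stratum 3: (1550/6600)²·(1 − 317/1550)·14.56²/317 = 0.0293407
  stratum 4: (2350/6600)²·(1 − 389/2350)·10.92²/389 = 0.0324305
V̂(ȳ_st) = 0.106778
SE(ȳ_st) = √0.106778 = 0.32677

SE(ȳ_st) ≈ 0.327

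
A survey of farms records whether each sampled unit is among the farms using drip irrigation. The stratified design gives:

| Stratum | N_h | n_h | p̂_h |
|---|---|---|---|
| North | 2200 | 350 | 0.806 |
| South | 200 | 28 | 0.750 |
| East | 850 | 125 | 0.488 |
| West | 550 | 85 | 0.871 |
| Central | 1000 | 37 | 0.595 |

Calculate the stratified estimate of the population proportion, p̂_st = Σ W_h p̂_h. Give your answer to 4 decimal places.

p̂_st ≈ 0.7108

N = 4800; stratum weights W_h = N_h/N.
p̂_st = Σ W_h p̂_h = (2200·0.806 + 200·0.750 + 850·0.488 + 550·0.871 + 1000·0.595)/4800 = 0.71084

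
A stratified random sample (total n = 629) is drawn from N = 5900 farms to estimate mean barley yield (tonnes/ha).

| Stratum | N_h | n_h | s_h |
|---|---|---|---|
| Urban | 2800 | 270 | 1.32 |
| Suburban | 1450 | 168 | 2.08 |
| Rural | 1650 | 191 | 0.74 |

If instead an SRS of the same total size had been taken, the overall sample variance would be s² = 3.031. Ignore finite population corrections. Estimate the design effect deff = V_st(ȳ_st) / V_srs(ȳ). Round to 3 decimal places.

deff ≈ 0.671

V̂(ȳ_st) = Σ W_h² s_h²/n_h, with W_h = N_h/N and N = 5900:
  stratum Urban: (2800/5900)²·1.32²/270 = 0.00145344
  stratum Suburban: (1450/5900)²·2.08²/168 = 0.00155543
  stratum Rural: (1650/5900)²·0.74²/191 = 0.00022423
V_st = 0.00323309
V_srs = s²/n = 3.031/629 = 0.00481876
deff = V_st / V_srs = 0.00323309/0.00481876 = 0.6709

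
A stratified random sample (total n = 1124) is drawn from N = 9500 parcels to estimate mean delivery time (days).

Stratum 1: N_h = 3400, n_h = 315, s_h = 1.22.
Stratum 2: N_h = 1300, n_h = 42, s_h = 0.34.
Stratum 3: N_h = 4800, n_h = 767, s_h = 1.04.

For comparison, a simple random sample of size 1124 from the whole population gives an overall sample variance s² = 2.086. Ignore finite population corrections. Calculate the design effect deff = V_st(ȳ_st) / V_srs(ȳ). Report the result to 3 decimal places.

deff ≈ 0.548

V̂(ȳ_st) = Σ W_h² s_h²/n_h, with W_h = N_h/N and N = 9500:
  stratum 1: (3400/9500)²·1.22²/315 = 0.000605229
  stratum 2: (1300/9500)²·0.34²/42 = 5.15404e-05
  stratum 3: (4800/9500)²·1.04²/767 = 0.000360003
V_st = 0.00101677
V_srs = s²/n = 2.086/1124 = 0.00185587
deff = V_st / V_srs = 0.00101677/0.00185587 = 0.5479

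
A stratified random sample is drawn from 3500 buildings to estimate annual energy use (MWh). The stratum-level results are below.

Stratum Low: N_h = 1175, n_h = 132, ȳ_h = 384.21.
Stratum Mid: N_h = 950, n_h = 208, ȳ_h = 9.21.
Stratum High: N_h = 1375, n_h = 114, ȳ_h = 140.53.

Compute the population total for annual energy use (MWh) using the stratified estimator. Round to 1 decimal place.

τ̂_st = Σ N_h ȳ_h = 1175·384.21 + 950·9.21 + 1375·140.53 = 653425.0

τ̂_st ≈ 653425.0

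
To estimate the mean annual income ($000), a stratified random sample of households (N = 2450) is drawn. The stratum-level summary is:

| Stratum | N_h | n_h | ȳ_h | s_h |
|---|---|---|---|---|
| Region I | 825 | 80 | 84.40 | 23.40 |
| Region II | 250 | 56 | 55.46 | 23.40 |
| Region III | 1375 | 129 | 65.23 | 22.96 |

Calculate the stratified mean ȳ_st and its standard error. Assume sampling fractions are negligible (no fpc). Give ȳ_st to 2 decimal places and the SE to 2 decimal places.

ȳ_st ≈ 70.69, SE ≈ 1.47

ȳ_st = Σ W_h ȳ_h = (825·84.40 + 250·55.46 + 1375·65.23)/2450 = 70.68827
V̂(ȳ_st) = Σ W_h² s_h²/n_h, with W_h = N_h/N and N = 2450:
  stratum Region I: (825/2450)²·23.40²/80 = 0.7761
  stratum Region II: (250/2450)²·23.40²/56 = 0.10181
  stratum Region III: (1375/2450)²·22.96²/129 = 1.28714
V̂(ȳ_st) = 2.16505
SE(ȳ_st) = √2.16505 = 1.47141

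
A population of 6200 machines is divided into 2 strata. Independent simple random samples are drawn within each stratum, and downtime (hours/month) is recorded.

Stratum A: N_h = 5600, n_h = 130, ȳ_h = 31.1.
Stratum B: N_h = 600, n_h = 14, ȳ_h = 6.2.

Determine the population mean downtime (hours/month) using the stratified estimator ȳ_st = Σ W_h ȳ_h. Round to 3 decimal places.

ȳ_st ≈ 28.690

N = Σ N_h = 6200. Stratum weights W_h = N_h/N.
ȳ_st = (5600·31.1 + 600·6.2) / 6200 = 28.69032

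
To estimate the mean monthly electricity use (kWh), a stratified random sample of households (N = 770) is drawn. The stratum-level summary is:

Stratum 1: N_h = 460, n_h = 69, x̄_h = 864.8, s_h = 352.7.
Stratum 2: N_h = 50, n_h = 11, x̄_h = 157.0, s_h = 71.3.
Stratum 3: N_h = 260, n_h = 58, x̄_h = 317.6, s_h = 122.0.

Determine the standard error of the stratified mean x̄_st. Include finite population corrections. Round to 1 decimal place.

SE(x̄_st) ≈ 23.9

V̂(x̄_st) = Σ W_h² (1 − n_h/N_h) s_h²/n_h, with W_h = N_h/N and N = 770:
  stratum 1: (460/770)²·(1 − 69/460)·352.7²/69 = 546.909
  stratum 2: (50/770)²·(1 − 11/50)·71.3²/11 = 1.51999
  stratum 3: (260/770)²·(1 − 58/260)·122.0²/58 = 22.7319
V̂(x̄_st) = 571.161
SE(x̄_st) = √571.161 = 23.899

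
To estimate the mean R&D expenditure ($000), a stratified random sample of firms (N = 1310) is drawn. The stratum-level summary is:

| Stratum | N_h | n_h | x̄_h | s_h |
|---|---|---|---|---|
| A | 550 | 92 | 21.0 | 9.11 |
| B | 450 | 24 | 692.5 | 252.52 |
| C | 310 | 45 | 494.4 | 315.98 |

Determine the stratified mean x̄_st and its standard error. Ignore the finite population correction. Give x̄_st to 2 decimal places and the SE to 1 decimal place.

x̄_st = Σ W_h x̄_h = (550·21.0 + 450·692.5 + 310·494.4)/1310 = 363.69389
V̂(x̄_st) = Σ W_h² s_h²/n_h, with W_h = N_h/N and N = 1310:
  stratum A: (550/1310)²·9.11²/92 = 0.159013
  stratum B: (450/1310)²·252.52²/24 = 313.518
  stratum C: (310/1310)²·315.98²/45 = 124.247
V̂(x̄_st) = 437.925
SE(x̄_st) = √437.925 = 20.9266

x̄_st ≈ 363.69, SE ≈ 20.9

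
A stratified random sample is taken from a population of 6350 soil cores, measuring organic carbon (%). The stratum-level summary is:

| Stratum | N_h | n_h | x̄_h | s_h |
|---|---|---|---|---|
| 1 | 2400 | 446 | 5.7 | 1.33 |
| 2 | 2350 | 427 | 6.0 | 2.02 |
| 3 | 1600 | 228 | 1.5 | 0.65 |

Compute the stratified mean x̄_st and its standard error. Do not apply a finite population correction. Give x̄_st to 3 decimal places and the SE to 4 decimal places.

x̄_st = Σ W_h x̄_h = (2400·5.7 + 2350·6.0 + 1600·1.5)/6350 = 4.75276
V̂(x̄_st) = Σ W_h² s_h²/n_h, with W_h = N_h/N and N = 6350:
  stratum 1: (2400/6350)²·1.33²/446 = 0.000566557
  stratum 2: (2350/6350)²·2.02²/427 = 0.00130877
  stratum 3: (1600/6350)²·0.65²/228 = 0.000117648
V̂(x̄_st) = 0.00199297
SE(x̄_st) = √0.00199297 = 0.0446427

x̄_st ≈ 4.753, SE ≈ 0.0446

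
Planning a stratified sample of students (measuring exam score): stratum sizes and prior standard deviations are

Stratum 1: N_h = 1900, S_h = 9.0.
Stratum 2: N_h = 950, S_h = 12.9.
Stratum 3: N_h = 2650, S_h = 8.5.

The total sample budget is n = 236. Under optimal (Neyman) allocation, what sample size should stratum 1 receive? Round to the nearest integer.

78

Neyman allocation: n_h = n · N_h S_h / Σ N_i S_i, with n = 236.
  stratum 1: N_h·S_h = 1900·9.0 = 17100.00
  stratum 2: N_h·S_h = 950·12.9 = 12255.00
  stratum 3: N_h·S_h = 2650·8.5 = 22525.00
Σ N_h S_h = 51880.00
n for stratum 1 = 236·17100.00/51880.00 = 77.787 → 78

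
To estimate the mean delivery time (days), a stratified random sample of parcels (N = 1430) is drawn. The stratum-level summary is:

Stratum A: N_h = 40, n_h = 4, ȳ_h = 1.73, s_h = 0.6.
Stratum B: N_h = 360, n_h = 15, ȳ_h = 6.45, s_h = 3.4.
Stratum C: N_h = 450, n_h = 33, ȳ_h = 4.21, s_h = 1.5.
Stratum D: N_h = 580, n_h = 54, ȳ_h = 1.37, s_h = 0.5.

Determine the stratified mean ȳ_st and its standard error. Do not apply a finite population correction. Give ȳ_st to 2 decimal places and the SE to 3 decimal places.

ȳ_st ≈ 3.55, SE ≈ 0.238

ȳ_st = Σ W_h ȳ_h = (40·1.73 + 360·6.45 + 450·4.21 + 580·1.37)/1430 = 3.55266
V̂(ȳ_st) = Σ W_h² s_h²/n_h, with W_h = N_h/N and N = 1430:
  stratum A: (40/1430)²·0.6²/4 = 7.04191e-05
  stratum B: (360/1430)²·3.4²/15 = 0.0488427
  stratum C: (450/1430)²·1.5²/33 = 0.00675183
  stratum D: (580/1430)²·0.5²/54 = 0.000761606
V̂(ȳ_st) = 0.0564265
SE(ȳ_st) = √0.0564265 = 0.237543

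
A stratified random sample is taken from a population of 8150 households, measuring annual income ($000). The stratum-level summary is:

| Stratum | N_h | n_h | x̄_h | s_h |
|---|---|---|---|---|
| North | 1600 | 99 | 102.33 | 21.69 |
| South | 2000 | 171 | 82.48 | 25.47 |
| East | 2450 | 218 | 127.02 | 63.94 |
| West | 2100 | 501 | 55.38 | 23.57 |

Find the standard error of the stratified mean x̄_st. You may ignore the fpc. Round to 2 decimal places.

SE(x̄_st) ≈ 1.48

V̂(x̄_st) = Σ W_h² s_h²/n_h, with W_h = N_h/N and N = 8150:
  stratum North: (1600/8150)²·21.69²/99 = 0.183151
  stratum South: (2000/8150)²·25.47²/171 = 0.228458
  stratum East: (2450/8150)²·63.94²/218 = 1.69475
  stratum West: (2100/8150)²·23.57²/501 = 0.0736215
V̂(x̄_st) = 2.17998
SE(x̄_st) = √2.17998 = 1.47648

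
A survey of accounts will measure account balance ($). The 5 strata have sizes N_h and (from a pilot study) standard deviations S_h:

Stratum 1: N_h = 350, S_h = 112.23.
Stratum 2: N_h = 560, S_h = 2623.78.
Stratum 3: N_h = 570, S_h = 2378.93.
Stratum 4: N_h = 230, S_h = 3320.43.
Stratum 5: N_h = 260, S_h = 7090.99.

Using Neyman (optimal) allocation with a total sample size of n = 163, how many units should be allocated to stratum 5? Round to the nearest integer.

Neyman allocation: n_h = n · N_h S_h / Σ N_i S_i, with n = 163.
  stratum 1: N_h·S_h = 350·112.23 = 39280.50
  stratum 2: N_h·S_h = 560·2623.78 = 1469316.80
  stratum 3: N_h·S_h = 570·2378.93 = 1355990.10
  stratum 4: N_h·S_h = 230·3320.43 = 763698.90
  stratum 5: N_h·S_h = 260·7090.99 = 1843657.40
Σ N_h S_h = 5471943.70
n for stratum 5 = 163·1843657.40/5471943.70 = 54.919 → 55

55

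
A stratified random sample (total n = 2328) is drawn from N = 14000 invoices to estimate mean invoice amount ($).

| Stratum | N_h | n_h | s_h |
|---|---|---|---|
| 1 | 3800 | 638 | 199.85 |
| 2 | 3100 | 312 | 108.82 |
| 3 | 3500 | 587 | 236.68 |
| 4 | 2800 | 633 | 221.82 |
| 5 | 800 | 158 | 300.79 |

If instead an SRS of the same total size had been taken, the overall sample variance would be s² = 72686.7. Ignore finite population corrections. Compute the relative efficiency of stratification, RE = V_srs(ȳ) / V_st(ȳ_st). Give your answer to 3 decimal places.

RE ≈ 1.793

V̂(ȳ_st) = Σ W_h² s_h²/n_h, with W_h = N_h/N and N = 14000:
  stratum 1: (3800/14000)²·199.85²/638 = 4.6121
  stratum 2: (3100/14000)²·108.82²/312 = 1.86093
  stratum 3: (3500/14000)²·236.68²/587 = 5.96438
  stratum 4: (2800/14000)²·221.82²/633 = 3.10926
  stratum 5: (800/14000)²·300.79²/158 = 1.86979
V_st = 17.4165
V_srs = s²/n = 72686.7/2328 = 31.2228
Relative efficiency = V_srs / V_st = 31.2228/17.4165 = 1.7927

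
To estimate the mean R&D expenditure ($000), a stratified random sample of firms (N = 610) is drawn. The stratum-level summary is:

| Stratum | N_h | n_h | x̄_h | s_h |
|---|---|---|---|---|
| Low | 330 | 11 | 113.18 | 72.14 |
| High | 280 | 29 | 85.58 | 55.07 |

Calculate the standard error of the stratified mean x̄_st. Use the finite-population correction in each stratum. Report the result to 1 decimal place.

SE(x̄_st) ≈ 12.4

V̂(x̄_st) = Σ W_h² (1 − n_h/N_h) s_h²/n_h, with W_h = N_h/N and N = 610:
  stratum Low: (330/610)²·(1 − 11/330)·72.14²/11 = 133.846
  stratum High: (280/610)²·(1 − 29/280)·55.07²/29 = 19.7517
V̂(x̄_st) = 153.597
SE(x̄_st) = √153.597 = 12.3934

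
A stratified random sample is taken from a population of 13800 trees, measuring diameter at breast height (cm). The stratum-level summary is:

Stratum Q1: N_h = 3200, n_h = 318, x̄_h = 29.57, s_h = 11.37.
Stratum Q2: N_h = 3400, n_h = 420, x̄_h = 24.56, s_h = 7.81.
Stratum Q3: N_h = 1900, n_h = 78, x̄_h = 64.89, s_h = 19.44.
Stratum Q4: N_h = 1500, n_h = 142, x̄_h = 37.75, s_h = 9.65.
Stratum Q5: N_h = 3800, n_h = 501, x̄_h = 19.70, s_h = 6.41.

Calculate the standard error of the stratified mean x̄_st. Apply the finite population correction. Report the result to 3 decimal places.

SE(x̄_st) ≈ 0.358

V̂(x̄_st) = Σ W_h² (1 − n_h/N_h) s_h²/n_h, with W_h = N_h/N and N = 13800:
  stratum Q1: (3200/13800)²·(1 − 318/3200)·11.37²/318 = 0.019687
  stratum Q2: (3400/13800)²·(1 − 420/3400)·7.81²/420 = 0.00772662
  stratum Q3: (1900/13800)²·(1 − 78/1900)·19.44²/78 = 0.0880728
  stratum Q4: (1500/13800)²·(1 − 142/1500)·9.65²/142 = 0.00701454
  stratum Q5: (3800/13800)²·(1 − 501/3800)·6.41²/501 = 0.00539866
V̂(x̄_st) = 0.1279
SE(x̄_st) = √0.1279 = 0.357631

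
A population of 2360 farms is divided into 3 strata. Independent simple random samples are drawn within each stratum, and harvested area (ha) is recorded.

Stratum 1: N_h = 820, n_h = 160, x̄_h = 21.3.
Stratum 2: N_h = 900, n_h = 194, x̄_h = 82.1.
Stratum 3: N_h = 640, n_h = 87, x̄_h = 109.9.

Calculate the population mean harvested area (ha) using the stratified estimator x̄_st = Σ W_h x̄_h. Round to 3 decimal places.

N = Σ N_h = 2360. Stratum weights W_h = N_h/N.
x̄_st = (820·21.3 + 900·82.1 + 640·109.9) / 2360 = 68.51356

x̄_st ≈ 68.514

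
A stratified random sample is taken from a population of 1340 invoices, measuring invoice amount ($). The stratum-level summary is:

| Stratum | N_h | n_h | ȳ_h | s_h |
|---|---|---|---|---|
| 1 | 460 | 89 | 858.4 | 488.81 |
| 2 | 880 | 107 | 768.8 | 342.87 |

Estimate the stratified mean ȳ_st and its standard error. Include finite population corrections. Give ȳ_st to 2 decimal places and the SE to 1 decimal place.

ȳ_st ≈ 799.56, SE ≈ 25.9

ȳ_st = Σ W_h ȳ_h = (460·858.4 + 880·768.8)/1340 = 799.55821
V̂(ȳ_st) = Σ W_h² (1 − n_h/N_h) s_h²/n_h, with W_h = N_h/N and N = 1340:
  stratum 1: (460/1340)²·(1 − 89/460)·488.81²/89 = 255.16
  stratum 2: (880/1340)²·(1 − 107/880)·342.87²/107 = 416.225
V̂(ȳ_st) = 671.384
SE(ȳ_st) = √671.384 = 25.9111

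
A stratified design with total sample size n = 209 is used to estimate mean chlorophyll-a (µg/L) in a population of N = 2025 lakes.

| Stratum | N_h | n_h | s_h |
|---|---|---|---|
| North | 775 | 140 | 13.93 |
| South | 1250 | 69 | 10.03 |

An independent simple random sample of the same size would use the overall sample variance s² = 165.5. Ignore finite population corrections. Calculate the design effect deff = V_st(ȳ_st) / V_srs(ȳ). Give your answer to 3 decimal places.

deff ≈ 0.958

V̂(ȳ_st) = Σ W_h² s_h²/n_h, with W_h = N_h/N and N = 2025:
  stratum North: (775/2025)²·13.93²/140 = 0.203015
  stratum South: (1250/2025)²·10.03²/69 = 0.555549
V_st = 0.758564
V_srs = s²/n = 165.5/209 = 0.791866
deff = V_st / V_srs = 0.758564/0.791866 = 0.9579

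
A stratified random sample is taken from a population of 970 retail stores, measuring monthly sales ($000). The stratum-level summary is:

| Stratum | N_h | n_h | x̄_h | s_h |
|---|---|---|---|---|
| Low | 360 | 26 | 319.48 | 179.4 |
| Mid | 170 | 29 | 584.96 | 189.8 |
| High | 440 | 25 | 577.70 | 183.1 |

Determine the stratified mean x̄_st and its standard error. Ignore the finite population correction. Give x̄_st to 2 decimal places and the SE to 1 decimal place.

x̄_st = Σ W_h x̄_h = (360·319.48 + 170·584.96 + 440·577.70)/970 = 483.13814
V̂(x̄_st) = Σ W_h² s_h²/n_h, with W_h = N_h/N and N = 970:
  stratum Low: (360/970)²·179.4²/26 = 170.503
  stratum Mid: (170/970)²·189.8²/29 = 38.1548
  stratum High: (440/970)²·183.1²/25 = 275.93
V̂(x̄_st) = 484.588
SE(x̄_st) = √484.588 = 22.0134

x̄_st ≈ 483.14, SE ≈ 22.0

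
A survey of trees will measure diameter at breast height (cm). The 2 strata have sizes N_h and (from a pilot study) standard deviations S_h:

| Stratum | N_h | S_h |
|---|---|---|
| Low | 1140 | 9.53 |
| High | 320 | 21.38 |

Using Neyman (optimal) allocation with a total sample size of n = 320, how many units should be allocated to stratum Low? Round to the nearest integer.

196

Neyman allocation: n_h = n · N_h S_h / Σ N_i S_i, with n = 320.
  stratum Low: N_h·S_h = 1140·9.53 = 10864.20
  stratum High: N_h·S_h = 320·21.38 = 6841.60
Σ N_h S_h = 17705.80
n for stratum Low = 320·10864.20/17705.80 = 196.351 → 196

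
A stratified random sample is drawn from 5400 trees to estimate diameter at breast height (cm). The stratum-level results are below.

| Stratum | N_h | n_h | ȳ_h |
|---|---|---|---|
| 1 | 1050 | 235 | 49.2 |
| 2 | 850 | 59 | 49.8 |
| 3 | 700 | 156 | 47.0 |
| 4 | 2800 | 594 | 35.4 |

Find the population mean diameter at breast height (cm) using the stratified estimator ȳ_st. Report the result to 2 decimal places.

ȳ_st ≈ 41.85

N = Σ N_h = 5400. Stratum weights W_h = N_h/N.
ȳ_st = (1050·49.2 + 850·49.8 + 700·47.0 + 2800·35.4) / 5400 = 41.8537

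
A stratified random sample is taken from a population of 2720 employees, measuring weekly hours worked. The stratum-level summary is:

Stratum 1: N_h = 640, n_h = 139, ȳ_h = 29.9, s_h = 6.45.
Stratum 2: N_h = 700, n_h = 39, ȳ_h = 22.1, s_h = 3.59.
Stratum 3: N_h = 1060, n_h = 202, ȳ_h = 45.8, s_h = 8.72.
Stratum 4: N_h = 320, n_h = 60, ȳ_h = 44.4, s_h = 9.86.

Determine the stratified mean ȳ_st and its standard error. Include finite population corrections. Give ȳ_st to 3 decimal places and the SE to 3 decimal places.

ȳ_st ≈ 35.795, SE ≈ 0.313

ȳ_st = Σ W_h ȳ_h = (640·29.9 + 700·22.1 + 1060·45.8 + 320·44.4)/2720 = 35.79485
V̂(ȳ_st) = Σ W_h² (1 − n_h/N_h) s_h²/n_h, with W_h = N_h/N and N = 2720:
  stratum 1: (640/2720)²·(1 − 139/640)·6.45²/139 = 0.0129713
  stratum 2: (700/2720)²·(1 − 39/700)·3.59²/39 = 0.0206674
  stratum 3: (1060/2720)²·(1 − 202/1060)·8.72²/202 = 0.046274
  stratum 4: (320/2720)²·(1 − 60/320)·9.86²/60 = 0.0182217
V̂(ȳ_st) = 0.0981344
SE(ȳ_st) = √0.0981344 = 0.313264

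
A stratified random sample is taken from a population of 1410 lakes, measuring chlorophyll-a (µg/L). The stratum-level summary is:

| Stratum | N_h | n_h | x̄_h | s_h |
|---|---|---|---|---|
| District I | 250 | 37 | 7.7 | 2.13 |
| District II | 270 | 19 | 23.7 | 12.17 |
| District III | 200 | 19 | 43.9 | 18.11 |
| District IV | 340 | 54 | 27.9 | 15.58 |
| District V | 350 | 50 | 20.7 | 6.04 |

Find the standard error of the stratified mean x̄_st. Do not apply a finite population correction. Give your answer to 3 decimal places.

SE(x̄_st) ≈ 0.971

V̂(x̄_st) = Σ W_h² s_h²/n_h, with W_h = N_h/N and N = 1410:
  stratum District I: (250/1410)²·2.13²/37 = 0.00385478
  stratum District II: (270/1410)²·12.17²/19 = 0.285836
  stratum District III: (200/1410)²·18.11²/19 = 0.3473
  stratum District IV: (340/1410)²·15.58²/54 = 0.261373
  stratum District V: (350/1410)²·6.04²/50 = 0.0449575
V̂(x̄_st) = 0.943321
SE(x̄_st) = √0.943321 = 0.971247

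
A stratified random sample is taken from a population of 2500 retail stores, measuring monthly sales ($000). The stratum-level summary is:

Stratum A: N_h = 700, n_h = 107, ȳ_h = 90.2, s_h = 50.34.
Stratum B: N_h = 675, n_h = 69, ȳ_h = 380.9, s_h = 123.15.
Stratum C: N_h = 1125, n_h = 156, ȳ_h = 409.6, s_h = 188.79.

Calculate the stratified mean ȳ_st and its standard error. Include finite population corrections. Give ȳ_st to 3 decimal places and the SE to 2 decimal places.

ȳ_st = Σ W_h ȳ_h = (700·90.2 + 675·380.9 + 1125·409.6)/2500 = 312.41900
V̂(ȳ_st) = Σ W_h² (1 − n_h/N_h) s_h²/n_h, with W_h = N_h/N and N = 2500:
  stratum A: (700/2500)²·(1 − 107/700)·50.34²/107 = 1.57295
  stratum B: (675/2500)²·(1 − 69/675)·123.15²/69 = 14.3852
  stratum C: (1125/2500)²·(1 − 156/1125)·188.79²/156 = 39.8501
V̂(ȳ_st) = 55.8083
SE(ȳ_st) = √55.8083 = 7.47049

ȳ_st ≈ 312.419, SE ≈ 7.47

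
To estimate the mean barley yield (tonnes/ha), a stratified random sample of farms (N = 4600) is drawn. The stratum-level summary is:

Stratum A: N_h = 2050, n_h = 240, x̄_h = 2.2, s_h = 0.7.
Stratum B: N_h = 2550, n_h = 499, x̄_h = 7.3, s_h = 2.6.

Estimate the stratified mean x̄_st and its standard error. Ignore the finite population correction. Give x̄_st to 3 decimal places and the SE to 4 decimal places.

x̄_st = Σ W_h x̄_h = (2050·2.2 + 2550·7.3)/4600 = 5.02717
V̂(x̄_st) = Σ W_h² s_h²/n_h, with W_h = N_h/N and N = 4600:
  stratum A: (2050/4600)²·0.7²/240 = 0.000405487
  stratum B: (2550/4600)²·2.6²/499 = 0.00416304
V̂(x̄_st) = 0.00456853
SE(x̄_st) = √0.00456853 = 0.0675909

x̄_st ≈ 5.027, SE ≈ 0.0676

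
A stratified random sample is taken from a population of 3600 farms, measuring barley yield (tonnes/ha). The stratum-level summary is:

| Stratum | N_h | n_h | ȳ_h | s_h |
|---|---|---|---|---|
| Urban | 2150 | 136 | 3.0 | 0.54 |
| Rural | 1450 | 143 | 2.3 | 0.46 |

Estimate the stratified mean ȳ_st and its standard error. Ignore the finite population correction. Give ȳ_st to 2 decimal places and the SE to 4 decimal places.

ȳ_st ≈ 2.72, SE ≈ 0.0317

ȳ_st = Σ W_h ȳ_h = (2150·3.0 + 1450·2.3)/3600 = 2.71806
V̂(ȳ_st) = Σ W_h² s_h²/n_h, with W_h = N_h/N and N = 3600:
  stratum Urban: (2150/3600)²·0.54²/136 = 0.000764752
  stratum Rural: (1450/3600)²·0.46²/143 = 0.000240055
V̂(ȳ_st) = 0.00100481
SE(ȳ_st) = √0.00100481 = 0.0316987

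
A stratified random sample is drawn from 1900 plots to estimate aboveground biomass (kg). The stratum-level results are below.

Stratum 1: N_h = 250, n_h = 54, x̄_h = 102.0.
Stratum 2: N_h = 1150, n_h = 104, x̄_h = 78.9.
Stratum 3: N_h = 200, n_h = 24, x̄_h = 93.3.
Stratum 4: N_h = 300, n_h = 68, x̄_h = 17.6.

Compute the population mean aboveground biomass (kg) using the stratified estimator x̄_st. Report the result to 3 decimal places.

N = Σ N_h = 1900. Stratum weights W_h = N_h/N.
x̄_st = (250·102.0 + 1150·78.9 + 200·93.3 + 300·17.6) / 1900 = 73.77632

x̄_st ≈ 73.776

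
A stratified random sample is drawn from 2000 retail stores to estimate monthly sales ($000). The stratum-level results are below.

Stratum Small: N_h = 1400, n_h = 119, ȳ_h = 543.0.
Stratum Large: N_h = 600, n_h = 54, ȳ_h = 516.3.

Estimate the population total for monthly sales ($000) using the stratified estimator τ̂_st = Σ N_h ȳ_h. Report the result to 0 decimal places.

τ̂_st = Σ N_h ȳ_h = 1400·543.0 + 600·516.3 = 1069980

τ̂_st ≈ 1069980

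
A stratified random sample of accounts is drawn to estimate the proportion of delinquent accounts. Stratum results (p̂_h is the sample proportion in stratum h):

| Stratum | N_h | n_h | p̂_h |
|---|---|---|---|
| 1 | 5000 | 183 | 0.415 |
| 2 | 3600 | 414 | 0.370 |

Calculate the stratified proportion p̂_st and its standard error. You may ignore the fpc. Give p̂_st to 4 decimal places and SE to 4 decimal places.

N = 8600; stratum weights W_h = N_h/N.
p̂_st = Σ W_h p̂_h = (5000·0.415 + 3600·0.370)/8600 = 0.39616
V̂(p̂_st) = Σ W_h² p̂_h(1−p̂_h)/(n_h−1):
  stratum 1: (5000/8600)²·0.415·0.585/182 = 0.000450895
  stratum 2: (3600/8600)²·0.370·0.630/413 = 9.89009e-05
V̂(p̂_st) = 0.000549796; SE = √V̂ = 0.0234477

p̂_st ≈ 0.3962, SE ≈ 0.0234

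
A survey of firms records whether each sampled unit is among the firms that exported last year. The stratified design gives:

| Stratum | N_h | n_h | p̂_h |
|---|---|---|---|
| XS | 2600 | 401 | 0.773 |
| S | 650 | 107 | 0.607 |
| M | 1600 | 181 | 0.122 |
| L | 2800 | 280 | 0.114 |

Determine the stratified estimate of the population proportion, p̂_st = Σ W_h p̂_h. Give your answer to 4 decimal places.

p̂_st ≈ 0.3815

N = 7650; stratum weights W_h = N_h/N.
p̂_st = Σ W_h p̂_h = (2600·0.773 + 650·0.607 + 1600·0.122 + 2800·0.114)/7650 = 0.38154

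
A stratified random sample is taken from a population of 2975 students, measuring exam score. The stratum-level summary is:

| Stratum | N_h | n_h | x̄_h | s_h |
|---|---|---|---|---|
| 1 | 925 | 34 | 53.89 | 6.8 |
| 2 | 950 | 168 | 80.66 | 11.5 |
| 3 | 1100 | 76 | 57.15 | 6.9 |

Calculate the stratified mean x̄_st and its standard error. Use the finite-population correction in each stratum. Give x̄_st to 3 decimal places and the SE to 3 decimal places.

x̄_st = Σ W_h x̄_h = (925·53.89 + 950·80.66 + 1100·57.15)/2975 = 63.64378
V̂(x̄_st) = Σ W_h² (1 − n_h/N_h) s_h²/n_h, with W_h = N_h/N and N = 2975:
  stratum 1: (925/2975)²·(1 − 34/925)·6.8²/34 = 0.126644
  stratum 2: (950/2975)²·(1 − 168/950)·11.5²/168 = 0.0660759
  stratum 3: (1100/2975)²·(1 − 76/1100)·6.9²/76 = 0.0797266
V̂(x̄_st) = 0.272446
SE(x̄_st) = √0.272446 = 0.521964

x̄_st ≈ 63.644, SE ≈ 0.522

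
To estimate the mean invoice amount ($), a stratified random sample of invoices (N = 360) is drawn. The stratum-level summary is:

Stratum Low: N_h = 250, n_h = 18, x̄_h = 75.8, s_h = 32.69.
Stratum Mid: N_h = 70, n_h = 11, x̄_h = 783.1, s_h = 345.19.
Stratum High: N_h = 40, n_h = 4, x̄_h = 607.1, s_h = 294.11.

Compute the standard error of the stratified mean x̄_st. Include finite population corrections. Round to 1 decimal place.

SE(x̄_st) ≈ 24.7

V̂(x̄_st) = Σ W_h² (1 − n_h/N_h) s_h²/n_h, with W_h = N_h/N and N = 360:
  stratum Low: (250/360)²·(1 − 18/250)·32.69²/18 = 26.5693
  stratum Mid: (70/360)²·(1 − 11/70)·345.19²/11 = 345.198
  stratum High: (40/360)²·(1 − 4/40)·294.11²/4 = 240.28
V̂(x̄_st) = 612.047
SE(x̄_st) = √612.047 = 24.7396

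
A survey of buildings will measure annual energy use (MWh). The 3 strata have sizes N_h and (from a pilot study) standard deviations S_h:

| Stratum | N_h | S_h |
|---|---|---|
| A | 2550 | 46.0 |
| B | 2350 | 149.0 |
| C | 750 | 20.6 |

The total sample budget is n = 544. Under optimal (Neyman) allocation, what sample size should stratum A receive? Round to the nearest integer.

Neyman allocation: n_h = n · N_h S_h / Σ N_i S_i, with n = 544.
  stratum A: N_h·S_h = 2550·46.0 = 117300.00
  stratum B: N_h·S_h = 2350·149.0 = 350150.00
  stratum C: N_h·S_h = 750·20.6 = 15450.00
Σ N_h S_h = 482900.00
n for stratum A = 544·117300.00/482900.00 = 132.142 → 132

132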